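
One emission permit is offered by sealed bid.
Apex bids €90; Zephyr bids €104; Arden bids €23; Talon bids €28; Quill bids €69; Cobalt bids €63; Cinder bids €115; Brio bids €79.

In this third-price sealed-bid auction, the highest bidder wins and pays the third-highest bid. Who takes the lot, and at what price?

Third-price sealed-bid auction: the highest bidder wins and pays the third-highest bid.
Bids ranked: 115 (Cinder) > 104 (Zephyr) > 90 (Apex) > 79 (Brio) > 69 (Quill) > 63 (Cobalt) > …
Cinder wins; payment is bid #3 in the ranking = €90.

Cinder pays €90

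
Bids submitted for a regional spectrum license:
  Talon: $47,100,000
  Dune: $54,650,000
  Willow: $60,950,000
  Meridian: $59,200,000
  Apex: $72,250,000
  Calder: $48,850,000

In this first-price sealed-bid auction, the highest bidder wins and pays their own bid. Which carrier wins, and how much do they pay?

Apex pays $72,250,000

Rule: the highest bidder wins and pays their own bid.
Bids ranked: 72,250,000 (Apex) > 60,950,000 (Willow) > 59,200,000 (Meridian) > 54,650,000 (Dune) > 48,850,000 (Calder) > 47,100,000 (Talon)
Apex has the highest bid and pays exactly that: $72,250,000.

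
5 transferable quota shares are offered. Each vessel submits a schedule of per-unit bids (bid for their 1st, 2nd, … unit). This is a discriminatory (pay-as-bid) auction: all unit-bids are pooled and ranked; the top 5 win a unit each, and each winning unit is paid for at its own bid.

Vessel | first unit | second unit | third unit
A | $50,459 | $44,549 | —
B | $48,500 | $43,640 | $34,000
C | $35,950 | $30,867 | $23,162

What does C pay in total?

Pooled unit-bids ranked (top 5): 50,459 (A-1), 48,500 (B-1), 44,549 (A-2), 43,640 (B-2), 35,950 (C-1)
Next rejected bid: $34,000 (not a price — pay-as-bid).
C's winning unit-bids: 35,950 = $35,950.

C pays $35,950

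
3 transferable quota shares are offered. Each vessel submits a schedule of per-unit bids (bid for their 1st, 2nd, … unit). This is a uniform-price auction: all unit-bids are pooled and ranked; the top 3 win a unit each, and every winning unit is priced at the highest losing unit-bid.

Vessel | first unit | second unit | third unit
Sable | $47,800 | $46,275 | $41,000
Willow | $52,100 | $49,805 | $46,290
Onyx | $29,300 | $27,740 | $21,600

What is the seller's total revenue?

Total revenue: $138,870

All unit-bids, highest first — top 3: 52,100 (Willow-1), 49,805 (Willow-2), 47,800 (Sable-1)
Highest rejected unit-bid = $46,290.
Allocation: Sable 1, Willow 2. Every unit priced at $46,290.
Revenue = 3 × 46,290 = $138,870.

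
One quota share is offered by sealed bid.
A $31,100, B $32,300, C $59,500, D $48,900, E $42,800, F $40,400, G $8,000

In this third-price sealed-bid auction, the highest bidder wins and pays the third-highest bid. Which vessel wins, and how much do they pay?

C pays $42,800

Rule: the highest bidder wins and pays the third-highest bid.
Bids in order: 59,500 (C) > 48,900 (D) > 42,800 (E) > 40,400 (F) > 32,300 (B) > 31,100 (A) > …
C is highest; pays the third-highest bid, $42,800.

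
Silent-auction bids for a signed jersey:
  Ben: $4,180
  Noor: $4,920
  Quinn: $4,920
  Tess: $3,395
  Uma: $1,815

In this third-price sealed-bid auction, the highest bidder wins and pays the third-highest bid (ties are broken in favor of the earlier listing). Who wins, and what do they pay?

Sorting bids: 4,920 (Noor) > 4,920 (Quinn) > 4,180 (Ben) > 3,395 (Tess) > 1,815 (Uma)
Tie at $4,920 → Noor wins by tie-break.
Noor is highest; pays the third-highest bid, $4,180.

Noor pays $4,180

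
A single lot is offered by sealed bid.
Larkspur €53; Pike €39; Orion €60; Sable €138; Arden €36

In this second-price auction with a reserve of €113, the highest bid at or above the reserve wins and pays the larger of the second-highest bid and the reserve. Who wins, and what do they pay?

Second-price auction with a reserve of €113: the highest bid at or above the reserve wins and pays the larger of the second-highest bid and the reserve.
Bids ranked: 138 (Sable) > 60 (Orion) > 53 (Larkspur) > 39 (Pike) > 36 (Arden)
Sable has the top bid at or above the reserve (€138).
Second-highest bid €60 is below the reserve €113, so the reserve binds → payment €113.

Sable pays €113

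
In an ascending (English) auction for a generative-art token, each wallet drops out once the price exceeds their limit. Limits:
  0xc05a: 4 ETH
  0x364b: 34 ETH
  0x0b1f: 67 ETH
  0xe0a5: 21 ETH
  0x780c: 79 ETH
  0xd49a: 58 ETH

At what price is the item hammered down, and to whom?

0x780c wins at 67 ETH

Limits ranked: 79 (0x780c) > 67 (0x0b1f) > 58 (0xd49a) > 34 (0x364b) > 21 (0xe0a5) > 4 (0xc05a)
Once the price passes 67 ETH, only 0x780c is left; the hammer falls at 0x0b1f's limit of 67 ETH.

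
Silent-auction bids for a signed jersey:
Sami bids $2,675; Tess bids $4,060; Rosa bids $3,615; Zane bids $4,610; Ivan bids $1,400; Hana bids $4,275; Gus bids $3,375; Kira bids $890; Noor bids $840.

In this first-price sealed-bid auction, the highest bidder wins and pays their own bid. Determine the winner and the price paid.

Zane pays $4,610

First-price sealed-bid auction: the highest bidder wins and pays their own bid.
Bids ranked: 4,610 (Zane) > 4,275 (Hana) > 4,060 (Tess) > 3,615 (Rosa) > 3,375 (Gus) > 2,675 (Sami) > …
Zane has the highest bid and pays exactly that: $4,610.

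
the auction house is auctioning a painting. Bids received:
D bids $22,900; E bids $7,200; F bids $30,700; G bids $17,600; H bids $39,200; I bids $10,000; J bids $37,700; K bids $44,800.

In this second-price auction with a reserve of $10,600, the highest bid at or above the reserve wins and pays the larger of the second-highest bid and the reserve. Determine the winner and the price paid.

Bids in order: 44,800 (K) > 39,200 (H) > 37,700 (J) > 30,700 (F) > 22,900 (D) > 17,600 (G) > …
K has the top bid at or above the reserve ($44,800).
Second-highest bid $39,200 exceeds the reserve $10,600 → payment $39,200.

K pays $39,200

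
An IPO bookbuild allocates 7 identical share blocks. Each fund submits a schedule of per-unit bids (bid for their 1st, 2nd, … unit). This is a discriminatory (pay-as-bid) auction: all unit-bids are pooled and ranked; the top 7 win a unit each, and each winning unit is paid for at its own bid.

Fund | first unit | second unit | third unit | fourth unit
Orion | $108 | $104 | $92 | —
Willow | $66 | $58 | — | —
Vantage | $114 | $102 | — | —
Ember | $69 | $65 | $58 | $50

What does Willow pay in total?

Willow pays $66

Pooled unit-bids ranked (top 7): 114 (Vantage-1), 108 (Orion-1), 104 (Orion-2), 102 (Vantage-2), 92 (Orion-3), 69 (Ember-1), 66 (Willow-1)
Next rejected bid: $65 (not a price — pay-as-bid).
Willow's winning unit-bids: 66 = $66.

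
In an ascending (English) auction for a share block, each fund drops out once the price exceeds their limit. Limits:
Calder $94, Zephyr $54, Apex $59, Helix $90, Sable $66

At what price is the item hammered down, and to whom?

Calder wins at $90

Limits ranked: 94 (Calder) > 90 (Helix) > 66 (Sable) > 59 (Apex) > 54 (Zephyr)
Bidding ends when Helix exits at $90; Calder takes it.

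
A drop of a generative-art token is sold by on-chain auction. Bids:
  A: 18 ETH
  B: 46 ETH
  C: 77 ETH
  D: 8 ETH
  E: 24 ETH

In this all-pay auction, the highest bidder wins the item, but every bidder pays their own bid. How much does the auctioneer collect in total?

Bids in order: 77 (C) > 46 (B) > 24 (E) > 18 (A) > 8 (D)
C wins with the top bid; all bids are sunk regardless.
Every bidder forfeits their bid regardless of winning.
Revenue = 18 + 46 + 77 + 8 + 24 = 173 ETH.

Total revenue: 173 ETH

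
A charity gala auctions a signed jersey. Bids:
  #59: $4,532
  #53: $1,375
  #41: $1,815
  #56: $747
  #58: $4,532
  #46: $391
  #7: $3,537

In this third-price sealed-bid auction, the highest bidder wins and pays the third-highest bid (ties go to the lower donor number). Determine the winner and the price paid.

#58 pays $3,537

Rule: the highest bidder wins and pays the third-highest bid.
Sorting bids: 4,532 (#58) > 4,532 (#59) > 3,537 (#7) > 1,815 (#41) > 1,375 (#53) > 747 (#56) > …
#58 and #59 tie at $4,532; tie-break gives it to #58.
#58 is highest; pays the third-highest bid, $3,537.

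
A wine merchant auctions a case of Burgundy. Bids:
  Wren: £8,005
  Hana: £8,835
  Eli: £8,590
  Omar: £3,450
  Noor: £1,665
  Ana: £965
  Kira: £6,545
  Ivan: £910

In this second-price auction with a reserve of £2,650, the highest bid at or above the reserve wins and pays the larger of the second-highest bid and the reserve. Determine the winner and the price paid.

Hana pays £8,590

Bids in order: 8,835 (Hana) > 8,590 (Eli) > 8,005 (Wren) > 6,545 (Kira) > 3,450 (Omar) > 1,665 (Noor) > …
Highest eligible bid: Hana at £8,835.
Second-highest bid £8,590 exceeds the reserve £2,650 → payment £8,590.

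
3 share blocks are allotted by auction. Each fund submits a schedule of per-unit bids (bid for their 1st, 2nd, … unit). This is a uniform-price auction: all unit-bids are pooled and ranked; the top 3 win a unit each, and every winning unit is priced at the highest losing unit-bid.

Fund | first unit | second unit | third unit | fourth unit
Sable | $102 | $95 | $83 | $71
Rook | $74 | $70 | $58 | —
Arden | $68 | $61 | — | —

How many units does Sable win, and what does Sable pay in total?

Sable: 3 units, pays $222

All unit-bids, highest first — top 3: 102 (Sable-1), 95 (Sable-2), 83 (Sable-3)
The (k+1)-th unit-bid is $74.
Sable wins 3 unit(s) at $74 each.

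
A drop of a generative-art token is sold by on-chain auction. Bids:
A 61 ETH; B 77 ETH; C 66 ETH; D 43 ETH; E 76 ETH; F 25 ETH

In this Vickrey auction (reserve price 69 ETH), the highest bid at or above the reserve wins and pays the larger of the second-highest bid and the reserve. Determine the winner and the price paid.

Sorting bids: 77 (B) > 76 (E) > 66 (C) > 61 (A) > 43 (D) > 25 (F)
Highest eligible bid: B at 77 ETH.
max(second-highest 76 ETH, reserve 69 ETH) = 76 ETH; the reserve does not bind.

B pays 76 ETH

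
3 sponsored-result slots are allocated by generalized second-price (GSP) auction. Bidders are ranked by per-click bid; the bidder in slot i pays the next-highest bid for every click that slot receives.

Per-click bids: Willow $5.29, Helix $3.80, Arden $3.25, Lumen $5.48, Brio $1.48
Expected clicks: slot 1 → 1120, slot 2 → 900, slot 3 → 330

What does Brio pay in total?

Brio pays $0.00

Ranked by bid: $5.48 (Lumen) > $5.29 (Willow) > $3.80 (Helix) > $3.25 (Arden) > …
Brio ranks below slot 3 → no slot, pays nothing.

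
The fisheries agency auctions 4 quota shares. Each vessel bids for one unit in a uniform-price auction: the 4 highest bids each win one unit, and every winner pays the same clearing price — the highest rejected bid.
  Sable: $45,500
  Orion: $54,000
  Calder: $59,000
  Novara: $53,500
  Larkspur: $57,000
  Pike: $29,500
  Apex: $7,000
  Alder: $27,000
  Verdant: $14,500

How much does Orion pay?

Orion pays $45,500

Ordering the bids: 59,000 (Calder), 57,000 (Larkspur), 54,000 (Orion), 53,500 (Novara), 45,500 (Sable), 29,500 (Pike), …
Winners (4 units): Calder, Larkspur, Orion, Novara.
Clearing price = highest rejected bid = $45,500.
Orion wins → pays $45,500.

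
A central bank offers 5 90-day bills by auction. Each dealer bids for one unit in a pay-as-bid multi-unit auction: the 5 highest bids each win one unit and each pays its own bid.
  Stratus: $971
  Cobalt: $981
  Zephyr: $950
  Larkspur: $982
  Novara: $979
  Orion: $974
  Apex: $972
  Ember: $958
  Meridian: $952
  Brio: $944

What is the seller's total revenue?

Total revenue: $4,888

Bids ranked high→low: 982 (Larkspur), 981 (Cobalt), 979 (Novara), 974 (Orion), 972 (Apex), 971 (Stratus), 958 (Ember), …
The 5 highest are Larkspur, Cobalt, Novara, Orion, Apex.
Total revenue = 982 + 981 + 979 + 974 + 972 = $4,888.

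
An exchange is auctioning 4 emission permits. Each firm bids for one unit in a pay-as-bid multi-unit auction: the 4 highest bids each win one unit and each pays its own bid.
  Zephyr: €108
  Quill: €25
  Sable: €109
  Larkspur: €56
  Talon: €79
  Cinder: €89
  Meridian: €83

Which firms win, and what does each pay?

Sable €109, Zephyr €108, Cinder €89, Meridian €83

Sorting: 109 (Sable), 108 (Zephyr), 89 (Cinder), 83 (Meridian), 79 (Talon), 56 (Larkspur), …
Winners (4 units): Sable, Zephyr, Cinder, Meridian.
Each winner pays its own bid: Sable €109, Zephyr €108, Cinder €89, Meridian €83.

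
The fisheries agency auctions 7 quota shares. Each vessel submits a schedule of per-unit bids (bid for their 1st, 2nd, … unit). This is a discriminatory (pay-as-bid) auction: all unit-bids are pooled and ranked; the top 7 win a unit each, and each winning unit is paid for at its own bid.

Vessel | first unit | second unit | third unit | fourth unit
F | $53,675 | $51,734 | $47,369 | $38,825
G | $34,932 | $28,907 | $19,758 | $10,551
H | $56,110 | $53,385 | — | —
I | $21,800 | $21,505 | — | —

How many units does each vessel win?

All unit-bids, highest first — top 7: 56,110 (H-1), 53,675 (F-1), 53,385 (H-2), 51,734 (F-2), 47,369 (F-3), 38,825 (F-4), 34,932 (G-1)
Next rejected bid: $28,907 (not a price — pay-as-bid).
Allocation: F 4, G 1, H 2.

F 4, G 1, H 2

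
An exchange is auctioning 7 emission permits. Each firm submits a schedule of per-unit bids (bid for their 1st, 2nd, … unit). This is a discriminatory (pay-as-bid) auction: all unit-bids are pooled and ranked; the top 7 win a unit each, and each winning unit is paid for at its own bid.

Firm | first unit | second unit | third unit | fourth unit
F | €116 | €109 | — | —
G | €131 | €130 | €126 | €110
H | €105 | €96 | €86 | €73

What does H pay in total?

Merging the schedules and taking the best 7: 131 (G-1), 130 (G-2), 126 (G-3), 116 (F-1), 110 (G-4), 109 (F-2), 105 (H-1)
Next rejected bid: €96 (not a price — pay-as-bid).
H's winning unit-bids: 105 = €105.

H pays €105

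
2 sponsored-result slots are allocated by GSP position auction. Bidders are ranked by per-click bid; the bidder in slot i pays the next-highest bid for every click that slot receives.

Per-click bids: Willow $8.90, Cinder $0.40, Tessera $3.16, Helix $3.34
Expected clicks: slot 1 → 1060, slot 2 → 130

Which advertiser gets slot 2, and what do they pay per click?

Helix; $3.16 per click

Per-click bids in order: $8.90 (Willow) > $3.34 (Helix) > $3.16 (Tessera) > …
Slot 2 goes to the second-ranked bidder, Helix, who pays the next bid down: $3.16/click.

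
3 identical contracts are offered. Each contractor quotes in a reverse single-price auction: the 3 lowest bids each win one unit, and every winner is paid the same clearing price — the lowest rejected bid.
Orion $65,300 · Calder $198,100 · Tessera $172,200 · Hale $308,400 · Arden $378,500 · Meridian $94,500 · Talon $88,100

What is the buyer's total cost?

Total cost: $516,600

Sorting: 65,300 (Orion), 88,100 (Talon), 94,500 (Meridian), 172,200 (Tessera), 198,100 (Calder), …
Lowest 3: Orion, Talon, Meridian.
Clearing price = lowest rejected bid = $172,200.
Total cost = 3 × $172,200 = $516,600.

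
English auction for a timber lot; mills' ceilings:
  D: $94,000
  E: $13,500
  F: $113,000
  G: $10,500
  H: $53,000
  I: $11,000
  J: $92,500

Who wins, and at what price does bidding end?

Limits ranked: 113,000 (F) > 94,000 (D) > 92,500 (J) > 53,000 (H) > 13,500 (E) > 11,000 (I) > …
Bidding ends when D exits at $94,000; F takes it.

F wins at $94,000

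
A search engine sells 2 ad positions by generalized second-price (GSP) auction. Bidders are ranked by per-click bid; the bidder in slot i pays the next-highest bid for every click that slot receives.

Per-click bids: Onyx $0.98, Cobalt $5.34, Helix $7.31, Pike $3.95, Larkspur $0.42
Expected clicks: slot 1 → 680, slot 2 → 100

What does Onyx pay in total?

Onyx pays $0.00

Ranked by bid: $7.31 (Helix) > $5.34 (Cobalt) > $3.95 (Pike) > …
Onyx ranks below slot 2 → no slot, pays nothing.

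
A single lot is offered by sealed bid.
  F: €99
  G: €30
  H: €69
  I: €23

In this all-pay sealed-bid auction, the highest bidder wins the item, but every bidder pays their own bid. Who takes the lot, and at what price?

F pays €99

Bids ranked: 99 (F) > 69 (H) > 30 (G) > 23 (I)
F is highest and takes the item; every bidder forfeits their bid.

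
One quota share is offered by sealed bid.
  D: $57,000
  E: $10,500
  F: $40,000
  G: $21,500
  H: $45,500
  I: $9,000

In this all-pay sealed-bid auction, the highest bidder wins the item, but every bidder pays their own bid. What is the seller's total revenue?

Bids in order: 57,000 (D) > 45,500 (H) > 40,000 (F) > 21,500 (G) > 10,500 (E) > 9,000 (I)
Every bidder forfeits their bid regardless of winning.
Revenue = 57,000 + 10,500 + 40,000 + 21,500 + 45,500 + 9,000 = $183,500.

Total revenue: $183,500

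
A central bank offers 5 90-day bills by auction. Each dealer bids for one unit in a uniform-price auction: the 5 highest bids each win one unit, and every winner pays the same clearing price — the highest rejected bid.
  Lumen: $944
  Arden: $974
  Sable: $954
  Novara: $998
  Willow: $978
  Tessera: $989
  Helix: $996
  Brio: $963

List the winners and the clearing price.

Ordering the bids: 998 (Novara), 996 (Helix), 989 (Tessera), 978 (Willow), 974 (Arden), 963 (Brio), 954 (Sable), …
Winners (5 units): Novara, Helix, Tessera, Willow, Arden.
Highest unsuccessful bid: $963 → clearing price.

Novara, Helix, Tessera, Willow, Arden; each pays $963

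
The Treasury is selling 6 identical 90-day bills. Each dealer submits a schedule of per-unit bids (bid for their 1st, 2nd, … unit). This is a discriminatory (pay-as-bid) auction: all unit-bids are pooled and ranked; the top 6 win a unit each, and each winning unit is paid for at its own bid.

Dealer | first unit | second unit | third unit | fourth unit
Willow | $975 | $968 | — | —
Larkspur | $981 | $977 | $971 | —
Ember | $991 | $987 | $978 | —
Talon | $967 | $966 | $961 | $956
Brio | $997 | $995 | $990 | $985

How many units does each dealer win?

Merging the schedules and taking the best 6: 997 (Brio-1), 995 (Brio-2), 991 (Ember-1), 990 (Brio-3), 987 (Ember-2), 985 (Brio-4)
Next rejected bid: $981 (not a price — pay-as-bid).
Allocation: Brio 4, Ember 2.

Brio 4, Ember 2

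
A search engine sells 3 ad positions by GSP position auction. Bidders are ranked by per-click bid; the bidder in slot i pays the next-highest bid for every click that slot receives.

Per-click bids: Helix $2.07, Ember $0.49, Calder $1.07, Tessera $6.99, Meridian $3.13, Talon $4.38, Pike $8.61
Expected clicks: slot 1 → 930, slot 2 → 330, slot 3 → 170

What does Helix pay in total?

Helix pays $0.00

Per-click bids in order: $8.61 (Pike) > $6.99 (Tessera) > $4.38 (Talon) > $3.13 (Meridian) > …
Helix ranks below slot 3 → no slot, pays nothing.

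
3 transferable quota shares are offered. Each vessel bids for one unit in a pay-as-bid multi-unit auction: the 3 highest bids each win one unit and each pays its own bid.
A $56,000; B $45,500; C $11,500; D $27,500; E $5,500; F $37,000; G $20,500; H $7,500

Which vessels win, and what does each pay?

A $56,000, B $45,500, F $37,000

Ordering the bids: 56,000 (A), 45,500 (B), 37,000 (F), 27,500 (D), 20,500 (G), …
Winners (3 units): A, B, F.
Each winner pays its own bid: A $56,000, B $45,500, F $37,000.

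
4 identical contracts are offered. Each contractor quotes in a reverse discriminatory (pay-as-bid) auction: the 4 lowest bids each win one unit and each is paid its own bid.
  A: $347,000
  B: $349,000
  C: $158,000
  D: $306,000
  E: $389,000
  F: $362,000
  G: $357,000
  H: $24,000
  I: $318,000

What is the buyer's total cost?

Ordering the bids: 24,000 (H), 158,000 (C), 306,000 (D), 318,000 (I), 347,000 (A), 349,000 (B), …
Lowest 4: H, C, D, I.
Total cost = 24,000 + 158,000 + 306,000 + 318,000 = $806,000.

Total cost: $806,000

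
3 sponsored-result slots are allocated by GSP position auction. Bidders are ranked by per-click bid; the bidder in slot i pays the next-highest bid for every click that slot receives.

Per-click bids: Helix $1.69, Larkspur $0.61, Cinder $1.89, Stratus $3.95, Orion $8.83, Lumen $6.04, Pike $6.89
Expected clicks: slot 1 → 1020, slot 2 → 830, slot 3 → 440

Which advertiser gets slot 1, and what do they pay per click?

Orion; $6.89 per click

Sorting advertisers: $8.83 (Orion) > $6.89 (Pike) > $6.04 (Lumen) > $3.95 (Stratus) > …
Slot 1 goes to the first-ranked bidder, Orion, who pays the next bid down: $6.89/click.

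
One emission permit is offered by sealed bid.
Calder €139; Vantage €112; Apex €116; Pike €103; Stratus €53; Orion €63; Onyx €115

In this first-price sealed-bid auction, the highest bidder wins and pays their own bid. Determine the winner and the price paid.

Calder pays €139

Bids ranked: 139 (Calder) > 116 (Apex) > 115 (Onyx) > 112 (Vantage) > 103 (Pike) > 63 (Orion) > …
First-price: Calder pays what they bid, €139.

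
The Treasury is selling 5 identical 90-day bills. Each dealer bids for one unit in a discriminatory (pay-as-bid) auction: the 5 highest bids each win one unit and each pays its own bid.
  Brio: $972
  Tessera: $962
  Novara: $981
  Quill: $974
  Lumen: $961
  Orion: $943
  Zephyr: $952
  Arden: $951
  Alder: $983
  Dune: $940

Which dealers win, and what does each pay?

Alder $983, Novara $981, Quill $974, Brio $972, Tessera $962

Bids ranked high→low: 983 (Alder), 981 (Novara), 974 (Quill), 972 (Brio), 962 (Tessera), 961 (Lumen), 952 (Zephyr), …
Winners (5 units): Alder, Novara, Quill, Brio, Tessera.
Each winner pays its own bid: Alder $983, Novara $981, Quill $974, Brio $972, Tessera $962.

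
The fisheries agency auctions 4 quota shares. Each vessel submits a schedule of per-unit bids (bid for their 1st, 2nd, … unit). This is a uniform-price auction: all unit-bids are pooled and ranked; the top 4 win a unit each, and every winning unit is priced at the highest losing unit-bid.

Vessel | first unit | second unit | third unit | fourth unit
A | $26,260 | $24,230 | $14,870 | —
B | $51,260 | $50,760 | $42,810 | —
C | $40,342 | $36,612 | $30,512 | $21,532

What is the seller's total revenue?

All unit-bids, highest first — top 4: 51,260 (B-1), 50,760 (B-2), 42,810 (B-3), 40,342 (C-1)
Highest rejected unit-bid = $36,612.
Allocation: B 3, C 1. Every unit priced at $36,612.
Revenue = 4 × 36,612 = $146,448.

Total revenue: $146,448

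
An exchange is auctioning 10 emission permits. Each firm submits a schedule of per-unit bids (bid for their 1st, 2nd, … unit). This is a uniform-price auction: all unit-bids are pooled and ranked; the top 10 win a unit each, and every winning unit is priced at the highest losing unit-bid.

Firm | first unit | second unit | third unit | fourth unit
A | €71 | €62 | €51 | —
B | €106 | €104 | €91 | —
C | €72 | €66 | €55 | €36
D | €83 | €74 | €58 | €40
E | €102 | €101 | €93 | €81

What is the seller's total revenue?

Total revenue: €710

Merging the schedules and taking the best 10: 106 (B-1), 104 (B-2), 102 (E-1), 101 (E-2), 93 (E-3), 91 (B-3), 83 (D-1), 81 (E-4), 74 (D-2), 72 (C-1)
The (k+1)-th unit-bid is €71.
Allocation: B 3, C 1, D 2, E 4. Every unit priced at €71.
Revenue = 10 × 71 = €710.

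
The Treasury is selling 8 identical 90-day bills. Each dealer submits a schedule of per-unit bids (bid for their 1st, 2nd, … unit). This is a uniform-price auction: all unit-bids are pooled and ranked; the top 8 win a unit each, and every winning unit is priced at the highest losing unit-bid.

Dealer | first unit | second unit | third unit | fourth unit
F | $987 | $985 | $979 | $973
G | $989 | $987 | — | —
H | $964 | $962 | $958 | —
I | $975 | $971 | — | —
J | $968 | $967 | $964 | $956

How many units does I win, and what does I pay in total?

All unit-bids, highest first — top 8: 989 (G-1), 987 (F-1), 987 (G-2), 985 (F-2), 979 (F-3), 975 (I-1), 973 (F-4), 971 (I-2)
Highest rejected unit-bid = $968.
I wins 2 unit(s) at $968 each.

I: 2 units, pays $1,936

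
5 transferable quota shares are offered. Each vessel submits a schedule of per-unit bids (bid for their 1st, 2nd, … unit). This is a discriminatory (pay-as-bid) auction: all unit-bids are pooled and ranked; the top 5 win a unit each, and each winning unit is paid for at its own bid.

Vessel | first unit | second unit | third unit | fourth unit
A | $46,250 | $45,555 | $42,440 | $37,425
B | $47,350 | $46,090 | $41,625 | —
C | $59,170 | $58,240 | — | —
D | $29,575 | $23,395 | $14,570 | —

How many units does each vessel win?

All unit-bids, highest first — top 5: 59,170 (C-1), 58,240 (C-2), 47,350 (B-1), 46,250 (A-1), 46,090 (B-2)
Next rejected bid: $45,555 (not a price — pay-as-bid).
Allocation: A 1, B 2, C 2.

A 1, B 2, C 2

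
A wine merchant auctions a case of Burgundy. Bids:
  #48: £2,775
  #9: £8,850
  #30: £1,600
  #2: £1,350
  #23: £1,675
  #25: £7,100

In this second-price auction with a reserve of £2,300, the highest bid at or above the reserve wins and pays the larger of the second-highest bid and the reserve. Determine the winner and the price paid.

#9 pays £7,100

Second-price auction with a reserve of £2,300: the highest bid at or above the reserve wins and pays the larger of the second-highest bid and the reserve.
Sorting bids: 8,850 (#9) > 7,100 (#25) > 2,775 (#48) > 1,675 (#23) > 1,600 (#30) > 1,350 (#2)
Highest eligible bid: #9 at £8,850.
max(second-highest £7,100, reserve £2,300) = £7,100; the reserve does not bind.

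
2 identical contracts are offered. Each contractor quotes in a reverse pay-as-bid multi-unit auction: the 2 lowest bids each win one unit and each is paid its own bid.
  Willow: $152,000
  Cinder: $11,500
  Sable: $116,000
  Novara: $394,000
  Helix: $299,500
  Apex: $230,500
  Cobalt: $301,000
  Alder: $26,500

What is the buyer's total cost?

Sorting: 11,500 (Cinder), 26,500 (Alder), 116,000 (Sable), 152,000 (Willow), …
The 2 lowest are Cinder, Alder.
Total cost = 11,500 + 26,500 = $38,000.

Total cost: $38,000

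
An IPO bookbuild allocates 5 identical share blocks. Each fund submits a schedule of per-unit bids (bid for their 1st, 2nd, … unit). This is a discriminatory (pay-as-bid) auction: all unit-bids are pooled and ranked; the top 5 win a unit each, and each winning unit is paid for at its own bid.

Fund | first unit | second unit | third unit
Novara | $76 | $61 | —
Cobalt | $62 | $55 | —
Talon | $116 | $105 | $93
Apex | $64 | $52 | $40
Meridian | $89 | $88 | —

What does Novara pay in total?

All unit-bids, highest first — top 5: 116 (Talon-1), 105 (Talon-2), 93 (Talon-3), 89 (Meridian-1), 88 (Meridian-2)
Next rejected bid: $76 (not a price — pay-as-bid).
Novara wins no units.

Novara pays $0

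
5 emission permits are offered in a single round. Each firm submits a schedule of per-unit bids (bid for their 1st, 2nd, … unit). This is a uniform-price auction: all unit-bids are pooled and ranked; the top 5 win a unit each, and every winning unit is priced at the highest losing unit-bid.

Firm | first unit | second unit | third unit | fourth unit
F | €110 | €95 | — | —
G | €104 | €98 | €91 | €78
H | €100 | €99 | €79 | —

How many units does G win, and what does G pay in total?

Merging the schedules and taking the best 5: 110 (F-1), 104 (G-1), 100 (H-1), 99 (H-2), 98 (G-2)
Highest rejected unit-bid = €95.
G wins 2 unit(s) at €95 each.

G: 2 units, pays €190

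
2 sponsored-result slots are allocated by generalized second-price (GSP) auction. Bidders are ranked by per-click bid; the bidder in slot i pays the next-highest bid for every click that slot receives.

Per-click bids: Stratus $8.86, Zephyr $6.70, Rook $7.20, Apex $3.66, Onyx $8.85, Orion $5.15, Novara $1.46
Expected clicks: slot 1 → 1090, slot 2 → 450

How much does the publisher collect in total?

Ranked by bid: $8.86 (Stratus) > $8.85 (Onyx) > $7.20 (Rook) > …
Slot 1: Stratus pays $8.85 × 1090 = $9646.50
Slot 2: Onyx pays $7.20 × 450 = $3240.00
Total = $12886.50

Total revenue: $12886.50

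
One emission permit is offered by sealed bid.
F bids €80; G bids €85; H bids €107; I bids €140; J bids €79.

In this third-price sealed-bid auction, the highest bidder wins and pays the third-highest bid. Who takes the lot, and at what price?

Bids in order: 140 (I) > 107 (H) > 85 (G) > 80 (F) > 79 (J)
I wins; payment is bid #3 in the ranking = €85.

I pays €85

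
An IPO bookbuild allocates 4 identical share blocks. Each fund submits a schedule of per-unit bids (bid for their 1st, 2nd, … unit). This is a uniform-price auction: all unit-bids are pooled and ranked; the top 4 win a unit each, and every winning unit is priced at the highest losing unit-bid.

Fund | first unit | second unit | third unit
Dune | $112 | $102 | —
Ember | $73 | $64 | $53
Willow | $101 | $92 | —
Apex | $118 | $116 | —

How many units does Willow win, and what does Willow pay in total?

Willow: 0 units, pays $0

Merging the schedules and taking the best 4: 118 (Apex-1), 116 (Apex-2), 112 (Dune-1), 102 (Dune-2)
First bid not allocated: $101.
Willow wins 0 unit(s) at $101 each.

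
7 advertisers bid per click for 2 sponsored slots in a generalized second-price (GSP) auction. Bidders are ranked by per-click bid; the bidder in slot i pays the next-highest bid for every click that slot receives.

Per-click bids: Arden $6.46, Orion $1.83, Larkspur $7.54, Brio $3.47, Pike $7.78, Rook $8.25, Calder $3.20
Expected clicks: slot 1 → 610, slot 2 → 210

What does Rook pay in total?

Ranked by bid: $8.25 (Rook) > $7.78 (Pike) > $7.54 (Larkspur) > …
Rook holds slot 1 → pays next bid $7.78 × 610 clicks = $4745.80.

Rook pays $4745.80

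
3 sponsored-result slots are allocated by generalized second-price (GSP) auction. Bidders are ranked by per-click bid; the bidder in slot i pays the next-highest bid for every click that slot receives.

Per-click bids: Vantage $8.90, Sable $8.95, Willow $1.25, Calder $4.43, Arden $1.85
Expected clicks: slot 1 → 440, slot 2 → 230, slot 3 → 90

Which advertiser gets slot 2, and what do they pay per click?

Per-click bids in order: $8.95 (Sable) > $8.90 (Vantage) > $4.43 (Calder) > $1.85 (Arden) > …
Slot 2 goes to the second-ranked bidder, Vantage, who pays the next bid down: $4.43/click.

Vantage; $4.43 per click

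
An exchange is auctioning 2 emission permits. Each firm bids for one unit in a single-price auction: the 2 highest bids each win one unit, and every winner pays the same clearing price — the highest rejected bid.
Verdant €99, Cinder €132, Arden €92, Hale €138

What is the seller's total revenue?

Bids ranked high→low: 138 (Hale), 132 (Cinder), 99 (Verdant), 92 (Arden)
Winners (2 units): Hale, Cinder.
First losing bid is Verdant's €99, which sets the uniform price.
Total revenue = 2 × €99 = €198.

Total revenue: €198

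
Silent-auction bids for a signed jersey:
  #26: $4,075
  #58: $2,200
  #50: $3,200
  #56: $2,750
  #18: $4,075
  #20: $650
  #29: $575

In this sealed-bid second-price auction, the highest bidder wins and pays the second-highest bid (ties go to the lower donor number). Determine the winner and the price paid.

#18 pays $4,075

Rule: the highest bidder wins and pays the second-highest bid.
Bids in order: 4,075 (#18) > 4,075 (#26) > 3,200 (#50) > 2,750 (#56) > 2,200 (#58) > 650 (#20) > …
Tie at $4,075 → #18 wins by tie-break.
#18 is highest; pays the second-highest bid, $4,075.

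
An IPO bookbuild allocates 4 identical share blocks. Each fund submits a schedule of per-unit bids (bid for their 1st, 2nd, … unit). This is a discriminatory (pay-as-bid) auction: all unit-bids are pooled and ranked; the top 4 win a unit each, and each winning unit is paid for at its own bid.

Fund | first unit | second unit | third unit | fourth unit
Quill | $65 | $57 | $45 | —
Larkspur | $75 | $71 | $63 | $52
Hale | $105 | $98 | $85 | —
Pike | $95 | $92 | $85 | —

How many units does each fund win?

All unit-bids, highest first — top 4: 105 (Hale-1), 98 (Hale-2), 95 (Pike-1), 92 (Pike-2)
Next rejected bid: $85 (not a price — pay-as-bid).
Allocation: Hale 2, Pike 2.

Hale 2, Pike 2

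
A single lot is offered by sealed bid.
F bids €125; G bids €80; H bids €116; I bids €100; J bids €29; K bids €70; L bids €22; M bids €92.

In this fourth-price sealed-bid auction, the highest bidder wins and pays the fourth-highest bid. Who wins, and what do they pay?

F pays €92

Rule: the highest bidder wins and pays the fourth-highest bid.
Bids ranked: 125 (F) > 116 (H) > 100 (I) > 92 (M) > 80 (G) > 70 (K) > …
F wins; payment is bid #4 in the ranking = €92.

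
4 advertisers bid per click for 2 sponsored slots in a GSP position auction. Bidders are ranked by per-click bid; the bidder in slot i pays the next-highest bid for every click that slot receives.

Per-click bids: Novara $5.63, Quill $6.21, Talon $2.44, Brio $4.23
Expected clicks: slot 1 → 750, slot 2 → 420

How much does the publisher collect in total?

Total revenue: $5999.10

Per-click bids in order: $6.21 (Quill) > $5.63 (Novara) > $4.23 (Brio) > …
Slot 1: Quill pays $5.63 × 750 = $4222.50
Slot 2: Novara pays $4.23 × 420 = $1776.60
Total = $5999.10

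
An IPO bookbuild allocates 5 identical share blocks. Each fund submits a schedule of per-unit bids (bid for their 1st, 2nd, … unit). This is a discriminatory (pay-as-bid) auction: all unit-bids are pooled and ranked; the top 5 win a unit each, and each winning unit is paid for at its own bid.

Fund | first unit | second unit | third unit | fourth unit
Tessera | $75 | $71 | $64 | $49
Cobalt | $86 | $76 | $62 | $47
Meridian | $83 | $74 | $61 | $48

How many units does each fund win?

All unit-bids, highest first — top 5: 86 (Cobalt-1), 83 (Meridian-1), 76 (Cobalt-2), 75 (Tessera-1), 74 (Meridian-2)
Next rejected bid: $71 (not a price — pay-as-bid).
Allocation: Cobalt 2, Meridian 2, Tessera 1.

Cobalt 2, Meridian 2, Tessera 1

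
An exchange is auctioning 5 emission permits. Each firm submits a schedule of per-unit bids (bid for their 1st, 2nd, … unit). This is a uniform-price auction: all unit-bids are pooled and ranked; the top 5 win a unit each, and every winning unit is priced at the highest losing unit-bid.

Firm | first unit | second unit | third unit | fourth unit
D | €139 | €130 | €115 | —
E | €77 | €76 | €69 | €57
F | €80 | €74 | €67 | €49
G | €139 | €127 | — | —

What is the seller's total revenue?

Total revenue: €400

Pooled unit-bids ranked (top 5): 139 (D-1), 139 (G-1), 130 (D-2), 127 (G-2), 115 (D-3)
Highest rejected unit-bid = €80.
Allocation: D 3, G 2. Every unit priced at €80.
Revenue = 5 × 80 = €400.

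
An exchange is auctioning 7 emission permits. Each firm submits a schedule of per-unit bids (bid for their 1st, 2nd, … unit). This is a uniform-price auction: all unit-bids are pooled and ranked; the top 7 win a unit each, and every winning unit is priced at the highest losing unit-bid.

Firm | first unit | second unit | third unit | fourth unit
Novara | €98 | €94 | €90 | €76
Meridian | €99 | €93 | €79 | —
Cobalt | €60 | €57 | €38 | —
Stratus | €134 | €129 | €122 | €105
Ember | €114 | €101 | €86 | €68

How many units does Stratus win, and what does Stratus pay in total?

All unit-bids, highest first — top 7: 134 (Stratus-1), 129 (Stratus-2), 122 (Stratus-3), 114 (Ember-1), 105 (Stratus-4), 101 (Ember-2), 99 (Meridian-1)
First bid not allocated: €98.
Stratus wins 4 unit(s) at €98 each.

Stratus: 4 units, pays €392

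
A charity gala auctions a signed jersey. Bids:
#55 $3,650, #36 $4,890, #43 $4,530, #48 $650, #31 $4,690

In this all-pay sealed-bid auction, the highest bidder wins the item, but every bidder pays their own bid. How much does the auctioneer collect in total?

Sorting bids: 4,890 (#36) > 4,690 (#31) > 4,530 (#43) > 3,650 (#55) > 650 (#48)
Every bidder forfeits their bid regardless of winning.
Revenue = 3,650 + 4,890 + 4,530 + 650 + 4,690 = $18,410.

Total revenue: $18,410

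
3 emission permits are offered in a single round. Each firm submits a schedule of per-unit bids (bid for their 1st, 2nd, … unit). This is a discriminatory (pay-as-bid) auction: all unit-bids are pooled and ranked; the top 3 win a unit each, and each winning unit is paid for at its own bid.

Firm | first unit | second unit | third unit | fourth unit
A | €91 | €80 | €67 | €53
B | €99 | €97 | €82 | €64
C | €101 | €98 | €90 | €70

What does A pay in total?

A pays €0

Merging the schedules and taking the best 3: 101 (C-1), 99 (B-1), 98 (C-2)
Next rejected bid: €97 (not a price — pay-as-bid).
A wins no units.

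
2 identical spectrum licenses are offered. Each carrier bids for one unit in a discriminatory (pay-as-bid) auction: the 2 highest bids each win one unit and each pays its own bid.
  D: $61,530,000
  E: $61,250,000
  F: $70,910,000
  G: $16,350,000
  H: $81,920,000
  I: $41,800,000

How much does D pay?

Sorting: 81,920,000 (H), 70,910,000 (F), 61,530,000 (D), 61,250,000 (E), …
Top 2: H, F.
D does not win → $0.

D pays $0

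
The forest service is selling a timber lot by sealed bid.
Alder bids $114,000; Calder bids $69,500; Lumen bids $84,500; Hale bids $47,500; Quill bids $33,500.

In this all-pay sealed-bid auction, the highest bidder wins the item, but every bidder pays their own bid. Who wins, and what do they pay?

Alder pays $114,000

Sorting bids: 114,000 (Alder) > 84,500 (Lumen) > 69,500 (Calder) > 47,500 (Hale) > 33,500 (Quill)
Alder is highest and takes the item; every bidder forfeits their bid.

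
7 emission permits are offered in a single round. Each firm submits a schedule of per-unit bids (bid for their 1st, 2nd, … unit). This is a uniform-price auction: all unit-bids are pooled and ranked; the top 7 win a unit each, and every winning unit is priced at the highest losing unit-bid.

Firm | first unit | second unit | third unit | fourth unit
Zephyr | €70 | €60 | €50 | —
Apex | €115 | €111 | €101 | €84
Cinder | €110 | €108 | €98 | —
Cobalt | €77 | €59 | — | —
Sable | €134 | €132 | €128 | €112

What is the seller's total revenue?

Total revenue: €756

Merging the schedules and taking the best 7: 134 (Sable-1), 132 (Sable-2), 128 (Sable-3), 115 (Apex-1), 112 (Sable-4), 111 (Apex-2), 110 (Cinder-1)
First bid not allocated: €108.
Allocation: Apex 2, Cinder 1, Sable 4. Every unit priced at €108.
Revenue = 7 × 108 = €756.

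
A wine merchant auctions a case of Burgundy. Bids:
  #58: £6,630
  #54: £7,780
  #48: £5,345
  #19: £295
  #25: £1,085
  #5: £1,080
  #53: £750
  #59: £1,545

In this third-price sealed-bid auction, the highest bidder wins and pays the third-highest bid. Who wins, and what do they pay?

#54 pays £5,345

Rule: the highest bidder wins and pays the third-highest bid.
Sorting bids: 7,780 (#54) > 6,630 (#58) > 5,345 (#48) > 1,545 (#59) > 1,085 (#25) > 1,080 (#5) > …
#54 is highest; pays the third-highest bid, £5,345.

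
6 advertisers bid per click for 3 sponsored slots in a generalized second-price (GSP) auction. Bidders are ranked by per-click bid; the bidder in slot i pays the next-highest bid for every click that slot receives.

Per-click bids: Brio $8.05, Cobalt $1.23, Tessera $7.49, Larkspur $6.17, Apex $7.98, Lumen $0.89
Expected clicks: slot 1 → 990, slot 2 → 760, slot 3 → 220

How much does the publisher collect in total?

Total revenue: $14950.00

Ranked by bid: $8.05 (Brio) > $7.98 (Apex) > $7.49 (Tessera) > $6.17 (Larkspur) > …
Slot 1: Brio pays $7.98 × 990 = $7900.20
Slot 2: Apex pays $7.49 × 760 = $5692.40
Slot 3: Tessera pays $6.17 × 220 = $1357.40
Total = $14950.00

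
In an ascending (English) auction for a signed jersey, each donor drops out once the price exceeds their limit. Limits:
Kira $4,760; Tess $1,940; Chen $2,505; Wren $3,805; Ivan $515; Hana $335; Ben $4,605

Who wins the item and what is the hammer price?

Open ascending-bid auction: the price rises until one bidder remains; the winner pays the price at which the last rival dropped out.
Limits in order: 4,760 (Kira) > 4,605 (Ben) > 3,805 (Wren) > 2,505 (Chen) > 1,940 (Tess) > 515 (Ivan) > …
Once the price passes $4,605, only Kira is left; the hammer falls at Ben's limit of $4,605.

Kira wins at $4,605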